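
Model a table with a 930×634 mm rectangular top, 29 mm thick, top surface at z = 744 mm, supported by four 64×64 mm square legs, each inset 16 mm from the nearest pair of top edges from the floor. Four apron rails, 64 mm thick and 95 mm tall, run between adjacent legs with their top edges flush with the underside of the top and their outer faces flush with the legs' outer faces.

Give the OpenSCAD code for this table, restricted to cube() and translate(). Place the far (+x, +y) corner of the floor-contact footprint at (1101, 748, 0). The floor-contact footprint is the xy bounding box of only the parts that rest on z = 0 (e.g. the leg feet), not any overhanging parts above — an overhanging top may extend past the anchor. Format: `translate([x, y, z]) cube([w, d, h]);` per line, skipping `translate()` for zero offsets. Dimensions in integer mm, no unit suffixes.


translate([187, 130, 715]) cube([930, 634, 29]);
translate([203, 146, 0]) cube([64, 64, 715]);
translate([1037, 146, 0]) cube([64, 64, 715]);
translate([203, 684, 0]) cube([64, 64, 715]);
translate([1037, 684, 0]) cube([64, 64, 715]);
translate([267, 146, 620]) cube([770, 64, 95]);
translate([267, 684, 620]) cube([770, 64, 95]);
translate([203, 210, 620]) cube([64, 474, 95]);
translate([1037, 210, 620]) cube([64, 474, 95]);


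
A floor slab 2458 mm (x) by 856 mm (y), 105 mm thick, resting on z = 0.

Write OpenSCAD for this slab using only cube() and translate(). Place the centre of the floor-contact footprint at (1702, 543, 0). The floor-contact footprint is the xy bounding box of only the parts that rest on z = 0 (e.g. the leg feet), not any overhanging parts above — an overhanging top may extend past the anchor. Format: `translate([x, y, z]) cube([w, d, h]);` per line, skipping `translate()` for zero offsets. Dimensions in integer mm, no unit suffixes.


translate([473, 115, 0]) cube([2458, 856, 105]);


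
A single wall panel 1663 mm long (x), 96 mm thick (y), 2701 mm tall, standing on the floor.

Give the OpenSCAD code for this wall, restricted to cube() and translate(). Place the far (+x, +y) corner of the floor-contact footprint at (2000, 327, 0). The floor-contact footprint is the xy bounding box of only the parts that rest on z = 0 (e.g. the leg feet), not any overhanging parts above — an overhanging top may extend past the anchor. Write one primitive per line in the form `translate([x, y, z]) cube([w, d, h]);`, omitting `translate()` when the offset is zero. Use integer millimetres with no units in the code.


translate([337, 231, 0]) cube([1663, 96, 2701]);


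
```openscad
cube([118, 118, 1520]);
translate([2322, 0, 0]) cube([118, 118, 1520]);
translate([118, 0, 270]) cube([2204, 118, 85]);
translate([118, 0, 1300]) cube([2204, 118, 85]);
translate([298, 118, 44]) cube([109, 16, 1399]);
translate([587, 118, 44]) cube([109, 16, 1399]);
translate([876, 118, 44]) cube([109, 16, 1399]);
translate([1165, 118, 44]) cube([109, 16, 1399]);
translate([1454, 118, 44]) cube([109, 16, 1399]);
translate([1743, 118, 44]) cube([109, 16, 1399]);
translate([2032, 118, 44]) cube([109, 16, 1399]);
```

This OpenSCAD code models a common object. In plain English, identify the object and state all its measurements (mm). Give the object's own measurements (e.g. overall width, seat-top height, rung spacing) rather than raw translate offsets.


A fence section. Two 118×118 mm posts, 1520 mm tall, stand on the floor with a clear span of 2204 mm between their inner faces. Two horizontal rails of 118×85 mm section span the gap between the posts with their undersides at z = 270 mm and z = 1300 mm, flush with the posts' −y face. 7 pickets, each 109 mm wide, 16 mm thick and 1399 mm tall, are fixed to the +y face of the rails with their bottoms at z = 44 mm, spaced across the span with a 180 mm gap after the −x post and between neighbouring pickets, with 181 mm left before the +x post.


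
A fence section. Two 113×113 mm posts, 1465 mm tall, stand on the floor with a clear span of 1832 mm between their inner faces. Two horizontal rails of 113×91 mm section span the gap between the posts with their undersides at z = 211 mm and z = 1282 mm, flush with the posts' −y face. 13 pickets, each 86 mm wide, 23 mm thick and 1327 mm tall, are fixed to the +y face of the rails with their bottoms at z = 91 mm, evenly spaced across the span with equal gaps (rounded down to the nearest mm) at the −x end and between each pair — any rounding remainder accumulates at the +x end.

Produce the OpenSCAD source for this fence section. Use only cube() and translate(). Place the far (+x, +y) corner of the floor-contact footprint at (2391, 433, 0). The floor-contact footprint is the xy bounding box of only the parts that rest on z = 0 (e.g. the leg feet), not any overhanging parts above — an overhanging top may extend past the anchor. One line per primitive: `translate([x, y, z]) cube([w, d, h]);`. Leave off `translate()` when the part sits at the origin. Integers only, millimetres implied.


translate([333, 320, 0]) cube([113, 113, 1465]);
translate([2278, 320, 0]) cube([113, 113, 1465]);
translate([446, 320, 211]) cube([1832, 113, 91]);
translate([446, 320, 1282]) cube([1832, 113, 91]);
translate([497, 433, 91]) cube([86, 23, 1327]);
translate([634, 433, 91]) cube([86, 23, 1327]);
translate([771, 433, 91]) cube([86, 23, 1327]);
translate([908, 433, 91]) cube([86, 23, 1327]);
translate([1045, 433, 91]) cube([86, 23, 1327]);
translate([1182, 433, 91]) cube([86, 23, 1327]);
translate([1319, 433, 91]) cube([86, 23, 1327]);
translate([1456, 433, 91]) cube([86, 23, 1327]);
translate([1593, 433, 91]) cube([86, 23, 1327]);
translate([1730, 433, 91]) cube([86, 23, 1327]);
translate([1867, 433, 91]) cube([86, 23, 1327]);
translate([2004, 433, 91]) cube([86, 23, 1327]);
translate([2141, 433, 91]) cube([86, 23, 1327]);


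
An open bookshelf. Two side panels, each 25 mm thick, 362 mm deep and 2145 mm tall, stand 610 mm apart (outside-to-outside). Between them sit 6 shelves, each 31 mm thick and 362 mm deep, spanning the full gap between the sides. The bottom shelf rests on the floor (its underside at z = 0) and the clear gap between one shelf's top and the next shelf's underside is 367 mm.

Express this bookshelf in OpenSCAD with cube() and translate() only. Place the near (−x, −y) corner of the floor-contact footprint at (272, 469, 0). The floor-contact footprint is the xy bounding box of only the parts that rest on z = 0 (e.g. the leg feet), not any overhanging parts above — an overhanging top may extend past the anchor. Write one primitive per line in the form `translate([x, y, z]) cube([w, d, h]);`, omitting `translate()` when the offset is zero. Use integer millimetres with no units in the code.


translate([272, 469, 0]) cube([25, 362, 2145]);
translate([857, 469, 0]) cube([25, 362, 2145]);
translate([297, 469, 0]) cube([560, 362, 31]);
translate([297, 469, 398]) cube([560, 362, 31]);
translate([297, 469, 796]) cube([560, 362, 31]);
translate([297, 469, 1194]) cube([560, 362, 31]);
translate([297, 469, 1592]) cube([560, 362, 31]);
translate([297, 469, 1990]) cube([560, 362, 31]);


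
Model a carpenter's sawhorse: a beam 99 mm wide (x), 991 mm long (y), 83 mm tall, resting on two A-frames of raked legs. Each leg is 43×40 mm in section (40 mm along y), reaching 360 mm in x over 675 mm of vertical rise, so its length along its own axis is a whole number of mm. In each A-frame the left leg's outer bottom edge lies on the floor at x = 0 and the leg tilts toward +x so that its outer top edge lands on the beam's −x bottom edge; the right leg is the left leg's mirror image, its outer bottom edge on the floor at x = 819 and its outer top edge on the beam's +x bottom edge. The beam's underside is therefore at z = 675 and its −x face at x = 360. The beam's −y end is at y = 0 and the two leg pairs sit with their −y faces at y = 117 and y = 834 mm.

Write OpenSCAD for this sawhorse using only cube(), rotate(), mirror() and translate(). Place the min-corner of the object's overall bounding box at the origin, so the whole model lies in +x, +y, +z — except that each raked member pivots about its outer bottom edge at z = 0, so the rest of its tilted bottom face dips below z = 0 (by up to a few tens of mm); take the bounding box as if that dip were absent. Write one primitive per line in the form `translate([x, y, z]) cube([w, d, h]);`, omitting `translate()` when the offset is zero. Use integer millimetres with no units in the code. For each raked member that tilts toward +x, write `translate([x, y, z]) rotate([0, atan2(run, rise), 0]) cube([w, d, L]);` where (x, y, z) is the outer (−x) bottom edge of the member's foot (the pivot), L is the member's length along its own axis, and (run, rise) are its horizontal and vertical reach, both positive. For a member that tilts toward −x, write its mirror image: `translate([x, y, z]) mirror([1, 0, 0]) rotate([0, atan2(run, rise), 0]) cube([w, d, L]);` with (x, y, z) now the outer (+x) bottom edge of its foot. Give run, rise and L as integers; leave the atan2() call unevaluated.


translate([360, 0, 675]) cube([99, 991, 83]);
translate([0, 117, 0]) rotate([0, atan2(360, 675), 0]) cube([43, 40, 765]);
translate([819, 117, 0]) mirror([1, 0, 0]) rotate([0, atan2(360, 675), 0]) cube([43, 40, 765]);
translate([0, 834, 0]) rotate([0, atan2(360, 675), 0]) cube([43, 40, 765]);
translate([819, 834, 0]) mirror([1, 0, 0]) rotate([0, atan2(360, 675), 0]) cube([43, 40, 765]);


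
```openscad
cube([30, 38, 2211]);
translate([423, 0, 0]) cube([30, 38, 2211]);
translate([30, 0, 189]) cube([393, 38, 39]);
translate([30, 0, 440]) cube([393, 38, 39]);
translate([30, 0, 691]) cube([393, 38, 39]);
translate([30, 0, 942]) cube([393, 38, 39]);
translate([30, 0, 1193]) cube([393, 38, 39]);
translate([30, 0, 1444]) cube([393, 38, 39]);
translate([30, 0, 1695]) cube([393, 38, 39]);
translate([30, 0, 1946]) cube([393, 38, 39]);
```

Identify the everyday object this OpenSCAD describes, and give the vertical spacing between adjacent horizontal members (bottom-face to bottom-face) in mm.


A ladder. The rung spacing is 251 mm.

Two tall 30×38 posts with 8 short bars between them — a ladder. Adjacent rungs sit at z = 189 and z = 440, so the spacing is 440 − 189 = 251 mm.


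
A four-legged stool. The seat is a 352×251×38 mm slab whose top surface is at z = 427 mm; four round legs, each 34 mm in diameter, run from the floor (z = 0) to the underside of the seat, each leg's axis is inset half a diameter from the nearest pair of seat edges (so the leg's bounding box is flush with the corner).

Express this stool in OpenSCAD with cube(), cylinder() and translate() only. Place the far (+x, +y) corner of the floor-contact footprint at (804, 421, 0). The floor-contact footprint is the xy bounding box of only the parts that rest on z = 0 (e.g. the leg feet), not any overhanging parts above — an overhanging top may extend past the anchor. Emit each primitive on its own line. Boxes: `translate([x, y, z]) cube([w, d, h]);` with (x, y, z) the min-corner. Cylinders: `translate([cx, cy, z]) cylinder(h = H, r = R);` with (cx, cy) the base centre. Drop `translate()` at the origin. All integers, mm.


translate([452, 170, 389]) cube([352, 251, 38]);
translate([469, 187, 0]) cylinder(h = 389, r = 17);
translate([787, 187, 0]) cylinder(h = 389, r = 17);
translate([469, 404, 0]) cylinder(h = 389, r = 17);
translate([787, 404, 0]) cylinder(h = 389, r = 17);


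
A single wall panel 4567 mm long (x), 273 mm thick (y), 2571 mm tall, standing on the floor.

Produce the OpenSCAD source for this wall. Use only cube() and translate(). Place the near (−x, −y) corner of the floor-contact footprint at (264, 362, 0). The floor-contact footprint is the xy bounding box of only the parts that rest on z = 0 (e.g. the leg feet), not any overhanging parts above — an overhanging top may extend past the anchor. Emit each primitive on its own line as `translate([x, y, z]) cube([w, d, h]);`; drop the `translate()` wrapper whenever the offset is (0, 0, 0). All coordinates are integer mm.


translate([264, 362, 0]) cube([4567, 273, 2571]);


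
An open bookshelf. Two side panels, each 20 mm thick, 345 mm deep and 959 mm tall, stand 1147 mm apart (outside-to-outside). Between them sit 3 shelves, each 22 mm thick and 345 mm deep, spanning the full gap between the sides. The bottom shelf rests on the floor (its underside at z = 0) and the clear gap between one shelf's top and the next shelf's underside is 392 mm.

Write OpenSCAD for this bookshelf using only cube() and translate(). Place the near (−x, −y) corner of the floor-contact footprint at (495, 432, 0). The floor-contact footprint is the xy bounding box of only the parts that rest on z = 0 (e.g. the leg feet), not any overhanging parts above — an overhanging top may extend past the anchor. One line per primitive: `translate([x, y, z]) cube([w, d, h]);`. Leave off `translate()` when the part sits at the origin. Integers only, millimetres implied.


translate([495, 432, 0]) cube([20, 345, 959]);
translate([1622, 432, 0]) cube([20, 345, 959]);
translate([515, 432, 0]) cube([1107, 345, 22]);
translate([515, 432, 414]) cube([1107, 345, 22]);
translate([515, 432, 828]) cube([1107, 345, 22]);


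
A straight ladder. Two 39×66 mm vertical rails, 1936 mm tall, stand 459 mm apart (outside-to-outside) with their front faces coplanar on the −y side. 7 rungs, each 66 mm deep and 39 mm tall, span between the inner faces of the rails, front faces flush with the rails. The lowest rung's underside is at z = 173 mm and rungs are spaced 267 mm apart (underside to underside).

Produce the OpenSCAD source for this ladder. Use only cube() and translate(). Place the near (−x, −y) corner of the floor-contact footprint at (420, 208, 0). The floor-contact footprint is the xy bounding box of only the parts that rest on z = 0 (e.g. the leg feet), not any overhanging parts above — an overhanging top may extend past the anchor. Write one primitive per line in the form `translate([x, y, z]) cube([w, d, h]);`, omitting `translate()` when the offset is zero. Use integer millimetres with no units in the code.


// rung span = 459 - 2*39 = 381
// rung[k] z = 173 + k*267
translate([420, 208, 0]) cube([39, 66, 1936]);
translate([840, 208, 0]) cube([39, 66, 1936]);
translate([459, 208, 173]) cube([381, 66, 39]);
translate([459, 208, 440]) cube([381, 66, 39]);
translate([459, 208, 707]) cube([381, 66, 39]);
translate([459, 208, 974]) cube([381, 66, 39]);
translate([459, 208, 1241]) cube([381, 66, 39]);
translate([459, 208, 1508]) cube([381, 66, 39]);
translate([459, 208, 1775]) cube([381, 66, 39]);


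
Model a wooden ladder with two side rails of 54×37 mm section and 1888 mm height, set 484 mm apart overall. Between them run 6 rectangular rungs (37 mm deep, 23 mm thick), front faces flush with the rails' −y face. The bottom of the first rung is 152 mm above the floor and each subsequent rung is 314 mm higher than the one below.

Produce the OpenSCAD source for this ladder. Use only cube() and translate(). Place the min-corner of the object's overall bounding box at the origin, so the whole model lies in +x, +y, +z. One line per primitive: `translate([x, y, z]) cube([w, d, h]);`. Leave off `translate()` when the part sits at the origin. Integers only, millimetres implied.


// rung span = 484 - 2*54 = 376
// rung[k] z = 152 + k*314
cube([54, 37, 1888]);
translate([430, 0, 0]) cube([54, 37, 1888]);
translate([54, 0, 152]) cube([376, 37, 23]);
translate([54, 0, 466]) cube([376, 37, 23]);
translate([54, 0, 780]) cube([376, 37, 23]);
translate([54, 0, 1094]) cube([376, 37, 23]);
translate([54, 0, 1408]) cube([376, 37, 23]);
translate([54, 0, 1722]) cube([376, 37, 23]);


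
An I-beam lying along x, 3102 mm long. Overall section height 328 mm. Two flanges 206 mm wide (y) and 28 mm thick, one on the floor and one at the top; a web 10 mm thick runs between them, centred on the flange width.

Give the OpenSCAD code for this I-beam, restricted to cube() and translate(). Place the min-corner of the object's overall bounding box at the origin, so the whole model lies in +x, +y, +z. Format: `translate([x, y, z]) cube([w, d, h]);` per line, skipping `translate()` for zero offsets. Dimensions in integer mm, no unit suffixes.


cube([3102, 206, 28]);
translate([0, 98, 28]) cube([3102, 10, 272]);
translate([0, 0, 300]) cube([3102, 206, 28]);


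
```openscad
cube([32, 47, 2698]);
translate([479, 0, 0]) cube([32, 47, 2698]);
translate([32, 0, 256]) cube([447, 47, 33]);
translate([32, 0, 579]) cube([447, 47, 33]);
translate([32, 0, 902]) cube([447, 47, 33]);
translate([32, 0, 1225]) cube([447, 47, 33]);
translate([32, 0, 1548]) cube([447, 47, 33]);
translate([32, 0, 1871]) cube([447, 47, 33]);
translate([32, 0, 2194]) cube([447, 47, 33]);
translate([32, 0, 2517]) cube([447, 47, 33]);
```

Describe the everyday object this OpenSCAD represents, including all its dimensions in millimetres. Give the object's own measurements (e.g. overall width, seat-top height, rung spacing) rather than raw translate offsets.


A straight ladder. Two 32×47 mm vertical rails, 2698 mm tall, stand 511 mm apart (outside-to-outside) with their front faces coplanar on the −y side. 8 rungs, each 47 mm deep and 33 mm tall, span between the inner faces of the rails, front faces flush with the rails. The lowest rung's underside is at z = 256 mm and rungs are spaced 323 mm apart (underside to underside).


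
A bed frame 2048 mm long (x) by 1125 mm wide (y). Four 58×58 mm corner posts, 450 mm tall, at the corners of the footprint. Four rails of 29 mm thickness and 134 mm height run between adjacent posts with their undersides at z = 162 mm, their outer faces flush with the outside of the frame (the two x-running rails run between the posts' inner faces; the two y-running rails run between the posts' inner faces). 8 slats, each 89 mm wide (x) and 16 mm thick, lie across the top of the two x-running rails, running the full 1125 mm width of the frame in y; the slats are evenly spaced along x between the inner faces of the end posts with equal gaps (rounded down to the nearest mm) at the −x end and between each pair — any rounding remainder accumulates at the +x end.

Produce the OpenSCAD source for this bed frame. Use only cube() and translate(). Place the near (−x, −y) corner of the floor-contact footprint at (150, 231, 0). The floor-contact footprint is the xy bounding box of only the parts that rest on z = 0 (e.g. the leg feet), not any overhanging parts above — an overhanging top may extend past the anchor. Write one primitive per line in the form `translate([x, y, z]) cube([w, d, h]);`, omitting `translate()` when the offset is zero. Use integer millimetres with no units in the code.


translate([150, 231, 0]) cube([58, 58, 450]);
translate([150, 1298, 0]) cube([58, 58, 450]);
translate([2140, 231, 0]) cube([58, 58, 450]);
translate([2140, 1298, 0]) cube([58, 58, 450]);
translate([208, 231, 162]) cube([1932, 29, 134]);
translate([208, 1327, 162]) cube([1932, 29, 134]);
translate([150, 289, 162]) cube([29, 1009, 134]);
translate([2169, 289, 162]) cube([29, 1009, 134]);
translate([343, 231, 296]) cube([89, 1125, 16]);
translate([567, 231, 296]) cube([89, 1125, 16]);
translate([791, 231, 296]) cube([89, 1125, 16]);
translate([1015, 231, 296]) cube([89, 1125, 16]);
translate([1239, 231, 296]) cube([89, 1125, 16]);
translate([1463, 231, 296]) cube([89, 1125, 16]);
translate([1687, 231, 296]) cube([89, 1125, 16]);
translate([1911, 231, 296]) cube([89, 1125, 16]);


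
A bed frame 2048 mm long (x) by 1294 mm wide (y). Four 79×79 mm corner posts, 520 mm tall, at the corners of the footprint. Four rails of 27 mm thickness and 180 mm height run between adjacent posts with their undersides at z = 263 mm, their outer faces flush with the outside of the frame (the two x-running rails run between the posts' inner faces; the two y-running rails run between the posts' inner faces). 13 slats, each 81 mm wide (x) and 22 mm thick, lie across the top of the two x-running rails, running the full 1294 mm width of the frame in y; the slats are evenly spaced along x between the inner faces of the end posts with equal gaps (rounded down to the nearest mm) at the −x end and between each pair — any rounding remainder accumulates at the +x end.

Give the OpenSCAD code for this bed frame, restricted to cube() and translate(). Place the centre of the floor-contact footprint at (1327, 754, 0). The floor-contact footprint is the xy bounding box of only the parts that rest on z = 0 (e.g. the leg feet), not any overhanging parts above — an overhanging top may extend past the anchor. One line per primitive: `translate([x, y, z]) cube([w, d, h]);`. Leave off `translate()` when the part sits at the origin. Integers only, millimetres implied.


translate([303, 107, 0]) cube([79, 79, 520]);
translate([303, 1322, 0]) cube([79, 79, 520]);
translate([2272, 107, 0]) cube([79, 79, 520]);
translate([2272, 1322, 0]) cube([79, 79, 520]);
translate([382, 107, 263]) cube([1890, 27, 180]);
translate([382, 1374, 263]) cube([1890, 27, 180]);
translate([303, 186, 263]) cube([27, 1136, 180]);
translate([2324, 186, 263]) cube([27, 1136, 180]);
translate([441, 107, 443]) cube([81, 1294, 22]);
translate([581, 107, 443]) cube([81, 1294, 22]);
translate([721, 107, 443]) cube([81, 1294, 22]);
translate([861, 107, 443]) cube([81, 1294, 22]);
translate([1001, 107, 443]) cube([81, 1294, 22]);
translate([1141, 107, 443]) cube([81, 1294, 22]);
translate([1281, 107, 443]) cube([81, 1294, 22]);
translate([1421, 107, 443]) cube([81, 1294, 22]);
translate([1561, 107, 443]) cube([81, 1294, 22]);
translate([1701, 107, 443]) cube([81, 1294, 22]);
translate([1841, 107, 443]) cube([81, 1294, 22]);
translate([1981, 107, 443]) cube([81, 1294, 22]);
translate([2121, 107, 443]) cube([81, 1294, 22]);


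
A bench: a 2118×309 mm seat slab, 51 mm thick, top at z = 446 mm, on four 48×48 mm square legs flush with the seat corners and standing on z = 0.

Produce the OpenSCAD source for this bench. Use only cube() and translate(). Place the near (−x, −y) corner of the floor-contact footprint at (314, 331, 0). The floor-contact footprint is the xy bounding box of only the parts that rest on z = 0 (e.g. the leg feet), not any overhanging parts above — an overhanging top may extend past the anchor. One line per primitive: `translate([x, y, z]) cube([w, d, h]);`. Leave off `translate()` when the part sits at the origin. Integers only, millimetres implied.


// leg_h = 446 − 51 = 395
translate([314, 331, 395]) cube([2118, 309, 51]);
translate([314, 331, 0]) cube([48, 48, 395]);
translate([314, 592, 0]) cube([48, 48, 395]);
translate([2384, 331, 0]) cube([48, 48, 395]);
translate([2384, 592, 0]) cube([48, 48, 395]);


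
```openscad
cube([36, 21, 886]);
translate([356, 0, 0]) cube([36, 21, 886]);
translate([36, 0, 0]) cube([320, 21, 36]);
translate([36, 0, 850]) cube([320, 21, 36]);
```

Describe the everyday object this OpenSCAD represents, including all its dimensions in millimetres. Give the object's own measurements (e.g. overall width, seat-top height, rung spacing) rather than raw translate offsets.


A rectangular picture frame lying in the x–z plane (depth along y). The opening is 320 mm wide (x) by 814 mm tall (z), surrounded by a border 36 mm wide on all four sides. The frame is 21 mm deep and is made of two full-height vertical stiles with two horizontal rails fitted between them.


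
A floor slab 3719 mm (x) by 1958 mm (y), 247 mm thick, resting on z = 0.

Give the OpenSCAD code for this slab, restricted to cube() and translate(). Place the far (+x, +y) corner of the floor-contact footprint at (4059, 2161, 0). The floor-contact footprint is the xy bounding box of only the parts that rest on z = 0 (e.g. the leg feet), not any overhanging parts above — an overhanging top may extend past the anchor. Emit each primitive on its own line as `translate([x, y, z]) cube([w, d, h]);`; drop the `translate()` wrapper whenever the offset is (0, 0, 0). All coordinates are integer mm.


translate([340, 203, 0]) cube([3719, 1958, 247]);


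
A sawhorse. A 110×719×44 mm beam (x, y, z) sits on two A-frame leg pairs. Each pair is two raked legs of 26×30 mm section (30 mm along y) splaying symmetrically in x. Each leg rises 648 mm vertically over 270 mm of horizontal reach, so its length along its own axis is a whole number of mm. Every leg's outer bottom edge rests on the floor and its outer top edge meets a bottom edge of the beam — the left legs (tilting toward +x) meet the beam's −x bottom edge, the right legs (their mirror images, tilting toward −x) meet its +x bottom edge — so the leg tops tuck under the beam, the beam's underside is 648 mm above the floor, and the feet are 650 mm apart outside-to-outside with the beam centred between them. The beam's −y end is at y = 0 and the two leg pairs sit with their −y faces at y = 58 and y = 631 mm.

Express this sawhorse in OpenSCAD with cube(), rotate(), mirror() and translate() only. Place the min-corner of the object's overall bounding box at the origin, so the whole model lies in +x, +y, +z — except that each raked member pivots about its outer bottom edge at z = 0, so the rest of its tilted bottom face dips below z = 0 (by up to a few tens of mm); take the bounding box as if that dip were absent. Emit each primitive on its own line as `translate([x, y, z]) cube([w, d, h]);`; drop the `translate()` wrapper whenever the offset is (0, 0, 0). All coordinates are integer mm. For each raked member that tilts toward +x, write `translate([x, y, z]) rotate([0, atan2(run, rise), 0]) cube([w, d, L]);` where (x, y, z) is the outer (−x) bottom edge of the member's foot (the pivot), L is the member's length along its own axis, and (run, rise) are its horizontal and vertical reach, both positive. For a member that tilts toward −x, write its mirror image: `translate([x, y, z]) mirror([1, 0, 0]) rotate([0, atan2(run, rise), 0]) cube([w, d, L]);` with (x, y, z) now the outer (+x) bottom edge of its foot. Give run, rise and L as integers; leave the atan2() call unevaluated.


// leg length = √(270² + 648²) = 702
// right-leg outer foot x = 2·270 + 110 = 650
// beam min-corner = (270, 0, 648)
translate([270, 0, 648]) cube([110, 719, 44]);
translate([0, 58, 0]) rotate([0, atan2(270, 648), 0]) cube([26, 30, 702]);
translate([650, 58, 0]) mirror([1, 0, 0]) rotate([0, atan2(270, 648), 0]) cube([26, 30, 702]);
translate([0, 631, 0]) rotate([0, atan2(270, 648), 0]) cube([26, 30, 702]);
translate([650, 631, 0]) mirror([1, 0, 0]) rotate([0, atan2(270, 648), 0]) cube([26, 30, 702]);


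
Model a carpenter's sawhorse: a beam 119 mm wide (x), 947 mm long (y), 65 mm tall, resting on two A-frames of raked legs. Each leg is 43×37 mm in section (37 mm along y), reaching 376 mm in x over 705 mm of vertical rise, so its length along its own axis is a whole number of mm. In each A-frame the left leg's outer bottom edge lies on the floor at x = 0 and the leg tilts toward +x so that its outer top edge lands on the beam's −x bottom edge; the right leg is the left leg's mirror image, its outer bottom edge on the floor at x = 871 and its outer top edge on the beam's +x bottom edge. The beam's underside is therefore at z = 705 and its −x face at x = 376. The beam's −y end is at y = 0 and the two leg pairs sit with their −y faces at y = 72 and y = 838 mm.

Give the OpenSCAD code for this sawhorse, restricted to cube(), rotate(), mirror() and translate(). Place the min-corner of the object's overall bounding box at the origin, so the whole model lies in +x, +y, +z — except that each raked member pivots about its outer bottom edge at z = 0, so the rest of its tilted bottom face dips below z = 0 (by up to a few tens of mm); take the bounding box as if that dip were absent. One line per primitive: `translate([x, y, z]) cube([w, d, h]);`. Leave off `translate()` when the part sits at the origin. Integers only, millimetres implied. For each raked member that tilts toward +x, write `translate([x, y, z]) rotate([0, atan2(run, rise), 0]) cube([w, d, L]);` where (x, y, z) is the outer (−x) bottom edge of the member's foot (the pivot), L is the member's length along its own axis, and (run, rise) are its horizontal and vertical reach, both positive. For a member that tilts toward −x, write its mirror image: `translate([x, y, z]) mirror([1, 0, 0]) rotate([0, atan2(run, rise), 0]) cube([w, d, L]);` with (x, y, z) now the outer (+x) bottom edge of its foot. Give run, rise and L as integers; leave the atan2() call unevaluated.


translate([376, 0, 705]) cube([119, 947, 65]);
translate([0, 72, 0]) rotate([0, atan2(376, 705), 0]) cube([43, 37, 799]);
translate([871, 72, 0]) mirror([1, 0, 0]) rotate([0, atan2(376, 705), 0]) cube([43, 37, 799]);
translate([0, 838, 0]) rotate([0, atan2(376, 705), 0]) cube([43, 37, 799]);
translate([871, 838, 0]) mirror([1, 0, 0]) rotate([0, atan2(376, 705), 0]) cube([43, 37, 799]);


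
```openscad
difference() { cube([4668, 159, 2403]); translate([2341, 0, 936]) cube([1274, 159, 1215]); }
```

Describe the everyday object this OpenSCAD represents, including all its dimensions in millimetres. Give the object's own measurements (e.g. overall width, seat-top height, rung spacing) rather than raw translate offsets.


A wall 4668 mm long (x), 159 mm thick (y), 2403 mm tall, with a rectangular window opening cut through it. The opening is 1274 mm wide and 1215 mm tall; its sill is at z = 936 mm and its near (−x) edge is 2341 mm from the wall's −x end. The opening passes through the full wall thickness.


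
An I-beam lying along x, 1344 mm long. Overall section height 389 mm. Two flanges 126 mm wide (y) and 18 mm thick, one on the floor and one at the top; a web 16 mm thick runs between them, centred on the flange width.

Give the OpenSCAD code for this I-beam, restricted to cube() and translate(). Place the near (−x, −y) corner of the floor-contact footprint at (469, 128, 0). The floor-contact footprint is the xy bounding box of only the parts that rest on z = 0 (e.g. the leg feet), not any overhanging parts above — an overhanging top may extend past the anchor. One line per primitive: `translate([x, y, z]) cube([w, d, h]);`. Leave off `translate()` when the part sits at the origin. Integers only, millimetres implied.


translate([469, 128, 0]) cube([1344, 126, 18]);
translate([469, 183, 18]) cube([1344, 16, 353]);
translate([469, 128, 371]) cube([1344, 126, 18]);


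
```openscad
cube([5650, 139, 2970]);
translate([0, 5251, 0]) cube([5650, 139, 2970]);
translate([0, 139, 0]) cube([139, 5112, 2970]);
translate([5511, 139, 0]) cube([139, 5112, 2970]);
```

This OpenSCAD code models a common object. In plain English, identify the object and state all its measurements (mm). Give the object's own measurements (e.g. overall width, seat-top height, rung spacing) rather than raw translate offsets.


The wall frame of a small rectangular building: four walls, each 2970 mm tall and 139 mm thick, enclosing a footprint 5650 mm (x) by 5390 mm (y) outside-to-outside, with no floor or roof. The front and back walls (the −y and +y sides) span the full width; the two side walls fit between them.


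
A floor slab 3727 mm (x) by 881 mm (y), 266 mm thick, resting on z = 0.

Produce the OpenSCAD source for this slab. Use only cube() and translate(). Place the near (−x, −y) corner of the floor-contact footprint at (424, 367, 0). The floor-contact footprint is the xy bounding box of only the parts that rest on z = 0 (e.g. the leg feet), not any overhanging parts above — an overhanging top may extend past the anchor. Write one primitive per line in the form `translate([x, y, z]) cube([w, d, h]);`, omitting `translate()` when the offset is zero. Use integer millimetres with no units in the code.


translate([424, 367, 0]) cube([3727, 881, 266]);


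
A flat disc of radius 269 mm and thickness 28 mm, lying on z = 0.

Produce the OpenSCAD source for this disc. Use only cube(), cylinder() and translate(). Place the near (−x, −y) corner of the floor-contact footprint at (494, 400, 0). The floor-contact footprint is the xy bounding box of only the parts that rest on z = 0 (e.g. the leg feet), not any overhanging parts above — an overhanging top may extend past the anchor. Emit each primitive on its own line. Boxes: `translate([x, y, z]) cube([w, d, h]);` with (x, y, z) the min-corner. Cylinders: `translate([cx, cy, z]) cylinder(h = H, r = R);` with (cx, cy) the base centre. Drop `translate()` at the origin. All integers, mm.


translate([763, 669, 0]) cylinder(h = 28, r = 269);


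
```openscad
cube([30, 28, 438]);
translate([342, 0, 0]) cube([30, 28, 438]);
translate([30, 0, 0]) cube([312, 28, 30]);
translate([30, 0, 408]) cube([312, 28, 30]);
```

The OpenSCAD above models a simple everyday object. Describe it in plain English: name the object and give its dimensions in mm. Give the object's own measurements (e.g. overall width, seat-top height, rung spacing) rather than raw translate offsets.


A rectangular picture frame lying in the x–z plane (depth along y). The opening is 312 mm wide (x) by 378 mm tall (z), surrounded by a border 30 mm wide on all four sides. The frame is 28 mm deep and is made of two full-height vertical stiles with two horizontal rails fitted between them.


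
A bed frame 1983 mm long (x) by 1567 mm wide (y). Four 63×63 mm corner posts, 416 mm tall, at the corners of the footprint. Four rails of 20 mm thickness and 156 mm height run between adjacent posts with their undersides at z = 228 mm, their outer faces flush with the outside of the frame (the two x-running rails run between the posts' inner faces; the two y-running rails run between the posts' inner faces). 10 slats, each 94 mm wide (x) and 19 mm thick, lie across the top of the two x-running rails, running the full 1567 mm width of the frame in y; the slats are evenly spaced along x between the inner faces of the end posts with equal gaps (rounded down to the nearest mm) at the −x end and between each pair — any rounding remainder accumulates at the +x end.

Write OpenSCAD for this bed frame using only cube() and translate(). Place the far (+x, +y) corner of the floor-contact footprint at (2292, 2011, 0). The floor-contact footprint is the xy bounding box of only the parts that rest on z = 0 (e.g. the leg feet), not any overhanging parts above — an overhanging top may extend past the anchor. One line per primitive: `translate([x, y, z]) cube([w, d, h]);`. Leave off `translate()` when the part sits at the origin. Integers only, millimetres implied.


// slat z = rail_z + rail_h = 228 + 156 = 384
// slat gap = ⌊(1857 − 10·94) / 11⌋ = 83
translate([309, 444, 0]) cube([63, 63, 416]);
translate([309, 1948, 0]) cube([63, 63, 416]);
translate([2229, 444, 0]) cube([63, 63, 416]);
translate([2229, 1948, 0]) cube([63, 63, 416]);
translate([372, 444, 228]) cube([1857, 20, 156]);
translate([372, 1991, 228]) cube([1857, 20, 156]);
translate([309, 507, 228]) cube([20, 1441, 156]);
translate([2272, 507, 228]) cube([20, 1441, 156]);
translate([455, 444, 384]) cube([94, 1567, 19]);
translate([632, 444, 384]) cube([94, 1567, 19]);
translate([809, 444, 384]) cube([94, 1567, 19]);
translate([986, 444, 384]) cube([94, 1567, 19]);
translate([1163, 444, 384]) cube([94, 1567, 19]);
translate([1340, 444, 384]) cube([94, 1567, 19]);
translate([1517, 444, 384]) cube([94, 1567, 19]);
translate([1694, 444, 384]) cube([94, 1567, 19]);
translate([1871, 444, 384]) cube([94, 1567, 19]);
translate([2048, 444, 384]) cube([94, 1567, 19]);


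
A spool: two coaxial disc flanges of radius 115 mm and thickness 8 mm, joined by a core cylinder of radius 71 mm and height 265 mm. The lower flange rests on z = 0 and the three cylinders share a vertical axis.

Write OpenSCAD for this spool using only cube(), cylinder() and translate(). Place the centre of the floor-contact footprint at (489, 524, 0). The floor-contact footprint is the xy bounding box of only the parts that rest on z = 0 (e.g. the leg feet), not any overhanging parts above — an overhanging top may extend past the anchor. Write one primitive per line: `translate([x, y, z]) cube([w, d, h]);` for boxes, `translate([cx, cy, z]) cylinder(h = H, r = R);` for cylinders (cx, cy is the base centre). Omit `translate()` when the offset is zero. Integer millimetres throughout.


translate([489, 524, 0]) cylinder(h = 8, r = 115);
translate([489, 524, 8]) cylinder(h = 265, r = 71);
translate([489, 524, 273]) cylinder(h = 8, r = 115);


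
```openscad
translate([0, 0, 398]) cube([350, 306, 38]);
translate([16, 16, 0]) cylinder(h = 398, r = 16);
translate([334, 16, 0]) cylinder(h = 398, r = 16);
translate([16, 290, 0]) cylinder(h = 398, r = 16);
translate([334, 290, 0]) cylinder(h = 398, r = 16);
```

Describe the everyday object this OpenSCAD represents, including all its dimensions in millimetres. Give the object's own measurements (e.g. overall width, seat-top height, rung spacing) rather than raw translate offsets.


A four-legged stool. The seat is a 350×306×38 mm slab whose top surface is at z = 436 mm; four round legs, each 32 mm in diameter, run from the floor (z = 0) to the underside of the seat, each leg's axis is inset half a diameter from the nearest pair of seat edges (so the leg's bounding box is flush with the corner).


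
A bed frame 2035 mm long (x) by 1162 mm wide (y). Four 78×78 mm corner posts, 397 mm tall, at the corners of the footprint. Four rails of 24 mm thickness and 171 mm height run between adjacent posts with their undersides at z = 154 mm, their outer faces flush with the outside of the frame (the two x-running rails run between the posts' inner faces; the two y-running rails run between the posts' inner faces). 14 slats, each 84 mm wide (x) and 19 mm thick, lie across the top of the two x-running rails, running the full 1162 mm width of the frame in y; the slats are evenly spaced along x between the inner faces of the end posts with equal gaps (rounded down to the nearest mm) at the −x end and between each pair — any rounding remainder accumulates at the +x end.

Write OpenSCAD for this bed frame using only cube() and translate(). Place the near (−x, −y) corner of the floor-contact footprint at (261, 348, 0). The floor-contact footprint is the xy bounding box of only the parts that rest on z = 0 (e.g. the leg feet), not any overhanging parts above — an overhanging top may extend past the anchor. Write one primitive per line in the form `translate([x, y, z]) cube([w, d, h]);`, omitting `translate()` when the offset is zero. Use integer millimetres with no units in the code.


// slat z = rail_z + rail_h = 154 + 171 = 325
// slat gap = ⌊(1879 − 14·84) / 15⌋ = 46
translate([261, 348, 0]) cube([78, 78, 397]);
translate([261, 1432, 0]) cube([78, 78, 397]);
translate([2218, 348, 0]) cube([78, 78, 397]);
translate([2218, 1432, 0]) cube([78, 78, 397]);
translate([339, 348, 154]) cube([1879, 24, 171]);
translate([339, 1486, 154]) cube([1879, 24, 171]);
translate([261, 426, 154]) cube([24, 1006, 171]);
translate([2272, 426, 154]) cube([24, 1006, 171]);
translate([385, 348, 325]) cube([84, 1162, 19]);
translate([515, 348, 325]) cube([84, 1162, 19]);
translate([645, 348, 325]) cube([84, 1162, 19]);
translate([775, 348, 325]) cube([84, 1162, 19]);
translate([905, 348, 325]) cube([84, 1162, 19]);
translate([1035, 348, 325]) cube([84, 1162, 19]);
translate([1165, 348, 325]) cube([84, 1162, 19]);
translate([1295, 348, 325]) cube([84, 1162, 19]);
translate([1425, 348, 325]) cube([84, 1162, 19]);
translate([1555, 348, 325]) cube([84, 1162, 19]);
translate([1685, 348, 325]) cube([84, 1162, 19]);
translate([1815, 348, 325]) cube([84, 1162, 19]);
translate([1945, 348, 325]) cube([84, 1162, 19]);
translate([2075, 348, 325]) cube([84, 1162, 19]);


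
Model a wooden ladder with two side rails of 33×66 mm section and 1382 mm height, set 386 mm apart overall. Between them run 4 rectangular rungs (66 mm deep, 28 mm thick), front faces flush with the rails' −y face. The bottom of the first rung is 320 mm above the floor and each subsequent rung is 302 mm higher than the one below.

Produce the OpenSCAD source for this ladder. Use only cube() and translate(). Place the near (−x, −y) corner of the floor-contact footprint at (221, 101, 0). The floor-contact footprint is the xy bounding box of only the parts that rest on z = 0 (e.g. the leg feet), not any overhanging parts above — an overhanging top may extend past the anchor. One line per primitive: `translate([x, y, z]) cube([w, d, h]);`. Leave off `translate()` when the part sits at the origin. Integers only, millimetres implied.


// rung span = 386 - 2*33 = 320
// rung[k] z = 320 + k*302
translate([221, 101, 0]) cube([33, 66, 1382]);
translate([574, 101, 0]) cube([33, 66, 1382]);
translate([254, 101, 320]) cube([320, 66, 28]);
translate([254, 101, 622]) cube([320, 66, 28]);
translate([254, 101, 924]) cube([320, 66, 28]);
translate([254, 101, 1226]) cube([320, 66, 28]);
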